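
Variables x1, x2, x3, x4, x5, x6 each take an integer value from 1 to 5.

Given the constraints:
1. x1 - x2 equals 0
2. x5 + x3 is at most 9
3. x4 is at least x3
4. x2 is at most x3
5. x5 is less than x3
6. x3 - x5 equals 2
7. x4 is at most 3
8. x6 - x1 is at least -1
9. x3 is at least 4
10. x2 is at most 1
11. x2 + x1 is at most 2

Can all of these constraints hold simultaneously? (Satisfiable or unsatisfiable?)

Unsatisfiable

From constraint 9: x3 ≥ 4. From constraints 3 and 7: x3 ≤ x4 and x4 ≤ 3, so x3 ≤ 3. But 3 < 4, so no value of x3 works.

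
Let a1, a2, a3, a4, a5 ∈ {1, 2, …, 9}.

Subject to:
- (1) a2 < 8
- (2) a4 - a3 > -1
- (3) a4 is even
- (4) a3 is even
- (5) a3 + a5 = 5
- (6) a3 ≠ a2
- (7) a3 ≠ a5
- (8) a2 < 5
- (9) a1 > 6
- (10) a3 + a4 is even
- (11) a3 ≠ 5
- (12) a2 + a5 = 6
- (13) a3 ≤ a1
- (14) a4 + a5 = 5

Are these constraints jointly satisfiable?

One satisfying assignment is a1 = 8, a2 = 3, a3 = 2, a4 = 2, a5 = 3.
For the less obvious constraints — constraint 2: a4 - a3 = 0; constraint 5: a3 + a5 = 5; constraint 12: a2 + a5 = 6 — and the others hold by inspection.

Satisfiable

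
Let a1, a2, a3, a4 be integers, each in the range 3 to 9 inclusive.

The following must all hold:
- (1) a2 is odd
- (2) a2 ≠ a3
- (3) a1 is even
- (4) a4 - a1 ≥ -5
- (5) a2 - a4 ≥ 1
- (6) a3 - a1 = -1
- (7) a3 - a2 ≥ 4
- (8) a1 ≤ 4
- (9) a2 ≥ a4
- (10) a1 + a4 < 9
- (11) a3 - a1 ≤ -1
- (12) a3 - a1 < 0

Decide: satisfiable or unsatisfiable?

Constraints 4, 5, 7, and 11 give a3 − a2 ≥ 4, a2 − a4 ≥ 1, a4 − a1 ≥ -5, a1 − a3 ≥ 1.
Adding all 4 inequalities: the left sides telescope to 0, and the right sides sum to 4 + 1 + (-5) + 1 = 1. So 0 ≥ 1, which is false.

Unsatisfiable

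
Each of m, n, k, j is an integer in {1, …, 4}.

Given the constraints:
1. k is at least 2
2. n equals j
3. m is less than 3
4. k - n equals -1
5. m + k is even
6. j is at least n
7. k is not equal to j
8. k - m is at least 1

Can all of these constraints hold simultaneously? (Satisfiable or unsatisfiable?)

The assignment m = 1, n = 4, k = 3, j = 4 works:
  constraint 4 holds since k - n = -1.
  constraint 8 holds since k - m = 2.
The rest check out directly.

Satisfiable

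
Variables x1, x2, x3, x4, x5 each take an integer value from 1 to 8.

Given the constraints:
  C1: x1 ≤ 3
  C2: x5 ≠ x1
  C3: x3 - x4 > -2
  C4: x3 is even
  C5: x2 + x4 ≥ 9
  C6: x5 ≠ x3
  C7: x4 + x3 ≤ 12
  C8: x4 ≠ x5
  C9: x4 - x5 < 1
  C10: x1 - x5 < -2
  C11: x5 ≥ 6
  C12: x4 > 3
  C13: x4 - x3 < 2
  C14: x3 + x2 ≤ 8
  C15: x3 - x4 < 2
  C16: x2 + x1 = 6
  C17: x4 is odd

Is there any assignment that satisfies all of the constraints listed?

Setting (x1, x2, x3, x4, x5) = (2, 4, 4, 5, 6) satisfies everything: constraint 3: x3 - x4 = -1; constraint 5: x2 + x4 = 9; constraint 7: x4 + x3 = 9, and the others follow.

Satisfiable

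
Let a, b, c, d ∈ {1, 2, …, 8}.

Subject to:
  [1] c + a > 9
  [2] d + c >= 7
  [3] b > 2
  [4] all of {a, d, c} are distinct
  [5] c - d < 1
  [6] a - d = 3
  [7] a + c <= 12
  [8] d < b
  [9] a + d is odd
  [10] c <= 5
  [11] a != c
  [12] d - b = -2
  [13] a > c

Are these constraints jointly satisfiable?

The assignment a = 8, b = 7, c = 3, d = 5 works:
  constraint 1 holds since c + a = 11.
  constraint 2 holds since d + c = 8.
The rest check out directly.

Satisfiable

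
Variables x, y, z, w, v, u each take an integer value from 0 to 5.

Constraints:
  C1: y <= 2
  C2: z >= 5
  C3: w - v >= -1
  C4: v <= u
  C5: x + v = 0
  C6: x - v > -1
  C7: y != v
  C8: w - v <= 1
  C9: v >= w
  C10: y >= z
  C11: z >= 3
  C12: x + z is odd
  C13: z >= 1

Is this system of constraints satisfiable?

Unsatisfiable

From constraint 2: z ≥ 5. From constraints 1 and 10: z ≤ y and y ≤ 2, so z ≤ 2. But 2 < 5, so no value of z works.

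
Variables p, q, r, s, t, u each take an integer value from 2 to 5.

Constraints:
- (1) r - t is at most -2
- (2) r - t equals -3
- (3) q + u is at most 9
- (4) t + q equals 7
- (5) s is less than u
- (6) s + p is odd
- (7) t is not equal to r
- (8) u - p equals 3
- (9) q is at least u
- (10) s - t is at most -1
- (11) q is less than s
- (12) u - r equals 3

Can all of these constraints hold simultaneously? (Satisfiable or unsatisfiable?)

Constraints 5, 9, and 11 give q < s, s < u, u ≤ q. Chaining: q < s < u ≤ q, which forces q < q — impossible.

Unsatisfiable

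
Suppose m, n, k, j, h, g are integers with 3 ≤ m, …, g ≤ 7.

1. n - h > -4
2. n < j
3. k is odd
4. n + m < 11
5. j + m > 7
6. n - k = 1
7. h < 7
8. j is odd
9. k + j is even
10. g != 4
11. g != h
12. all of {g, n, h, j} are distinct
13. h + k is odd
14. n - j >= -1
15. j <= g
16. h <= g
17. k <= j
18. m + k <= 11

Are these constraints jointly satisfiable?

Setting (m, n, k, j, h, g) = (5, 4, 3, 5, 6, 7) satisfies everything: constraint 1: n - h = -2; constraint 4: n + m = 9; constraint 5: j + m = 10, and the others follow.

Satisfiable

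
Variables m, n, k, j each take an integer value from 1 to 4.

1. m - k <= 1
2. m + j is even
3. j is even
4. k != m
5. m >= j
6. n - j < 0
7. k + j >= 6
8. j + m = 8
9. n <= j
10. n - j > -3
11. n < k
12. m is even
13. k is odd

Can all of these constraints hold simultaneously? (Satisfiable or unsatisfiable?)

Try m = 4, n = 2, k = 3, j = 4.
Check constraint 1: m - k = 1; constraint 6: n - j = -2. The remaining constraints are straightforward to verify.

Satisfiable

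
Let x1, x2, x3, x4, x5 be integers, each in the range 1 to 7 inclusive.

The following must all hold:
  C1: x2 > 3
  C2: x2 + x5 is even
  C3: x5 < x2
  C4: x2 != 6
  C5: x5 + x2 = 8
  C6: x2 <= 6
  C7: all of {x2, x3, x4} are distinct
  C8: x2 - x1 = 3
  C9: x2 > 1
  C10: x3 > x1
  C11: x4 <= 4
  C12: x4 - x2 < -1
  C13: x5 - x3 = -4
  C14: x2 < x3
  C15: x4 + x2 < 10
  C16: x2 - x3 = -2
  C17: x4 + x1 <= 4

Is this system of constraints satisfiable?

Satisfiable

One satisfying assignment is x1 = 2, x2 = 5, x3 = 7, x4 = 2, x5 = 3.
For the less obvious constraints — constraint 5: x5 + x2 = 8; constraint 8: x2 - x1 = 3; constraint 12: x4 - x2 = -3 — and the others hold by inspection.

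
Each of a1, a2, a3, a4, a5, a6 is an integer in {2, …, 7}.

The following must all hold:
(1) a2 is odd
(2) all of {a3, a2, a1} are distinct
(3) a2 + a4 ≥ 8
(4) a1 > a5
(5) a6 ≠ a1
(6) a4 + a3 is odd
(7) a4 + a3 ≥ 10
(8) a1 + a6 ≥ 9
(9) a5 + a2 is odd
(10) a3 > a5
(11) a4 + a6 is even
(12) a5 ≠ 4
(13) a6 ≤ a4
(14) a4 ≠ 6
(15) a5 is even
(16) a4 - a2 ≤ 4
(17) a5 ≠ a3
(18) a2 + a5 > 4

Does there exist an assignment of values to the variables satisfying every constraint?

Satisfiable

The assignment a1 = 7, a2 = 3, a3 = 6, a4 = 5, a5 = 2, a6 = 5 works:
  constraint 3 holds since a2 + a4 = 8.
  constraint 7 holds since a4 + a3 = 11.
The rest check out directly.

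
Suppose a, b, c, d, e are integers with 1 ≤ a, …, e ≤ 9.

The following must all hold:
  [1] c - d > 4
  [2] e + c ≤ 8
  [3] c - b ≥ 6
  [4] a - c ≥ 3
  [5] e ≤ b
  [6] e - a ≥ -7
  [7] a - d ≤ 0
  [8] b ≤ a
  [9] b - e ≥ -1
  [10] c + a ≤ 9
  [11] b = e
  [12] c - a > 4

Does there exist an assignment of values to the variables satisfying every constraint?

Unsatisfiable

Constraints 3, 4, 6, and 9 give c − b ≥ 6, b − e ≥ -1, e − a ≥ -7, a − c ≥ 3.
Adding all 4 inequalities: the left sides telescope to 0, and the right sides sum to 6 + (-1) + (-7) + 3 = 1. So 0 ≥ 1, which is false.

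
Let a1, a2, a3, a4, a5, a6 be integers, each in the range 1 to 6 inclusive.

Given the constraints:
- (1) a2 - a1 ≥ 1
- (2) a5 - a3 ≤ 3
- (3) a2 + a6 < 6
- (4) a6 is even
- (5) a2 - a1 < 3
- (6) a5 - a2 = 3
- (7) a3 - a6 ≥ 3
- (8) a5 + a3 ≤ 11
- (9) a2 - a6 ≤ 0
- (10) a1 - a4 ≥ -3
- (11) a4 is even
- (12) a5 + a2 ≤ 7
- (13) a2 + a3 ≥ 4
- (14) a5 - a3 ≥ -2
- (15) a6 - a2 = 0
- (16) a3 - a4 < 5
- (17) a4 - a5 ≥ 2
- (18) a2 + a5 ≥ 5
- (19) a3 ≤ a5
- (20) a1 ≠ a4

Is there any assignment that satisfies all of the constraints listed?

Unsatisfiable

Constraints 1, 7, 9, 10, 14, and 17 give a3 − a6 ≥ 3, a6 − a2 ≥ 0, a2 − a1 ≥ 1, a1 − a4 ≥ -3, a4 − a5 ≥ 2, a5 − a3 ≥ -2.
Adding all 6 inequalities: the left sides telescope to 0, and the right sides sum to 3 + 0 + 1 + (-3) + 2 + (-2) = 1. So 0 ≥ 1, which is false.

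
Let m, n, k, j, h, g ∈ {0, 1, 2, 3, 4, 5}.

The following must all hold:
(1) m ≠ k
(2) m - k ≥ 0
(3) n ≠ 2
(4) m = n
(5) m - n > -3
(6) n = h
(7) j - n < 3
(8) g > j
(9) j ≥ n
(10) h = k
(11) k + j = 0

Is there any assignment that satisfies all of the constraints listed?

From constraints 4, 6, and 10, m = n = h = k, so m = k. But constraint 1 says m ≠ k. Contradiction.

Unsatisfiable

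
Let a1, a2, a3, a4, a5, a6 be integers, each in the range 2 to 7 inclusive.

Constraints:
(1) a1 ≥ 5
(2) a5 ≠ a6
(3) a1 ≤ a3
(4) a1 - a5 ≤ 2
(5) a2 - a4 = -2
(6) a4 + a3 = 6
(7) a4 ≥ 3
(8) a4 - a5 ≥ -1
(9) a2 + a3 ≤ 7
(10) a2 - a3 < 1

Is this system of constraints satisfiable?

From constraint 7: a4 ≥ 3. From constraints 1 and 3: a3 ≥ a1 ≥ 5. Hence a4 + a3 ≥ 8. But constraint 6 requires a4 + a3 = 6, and 6 < 8. Contradiction.

Unsatisfiable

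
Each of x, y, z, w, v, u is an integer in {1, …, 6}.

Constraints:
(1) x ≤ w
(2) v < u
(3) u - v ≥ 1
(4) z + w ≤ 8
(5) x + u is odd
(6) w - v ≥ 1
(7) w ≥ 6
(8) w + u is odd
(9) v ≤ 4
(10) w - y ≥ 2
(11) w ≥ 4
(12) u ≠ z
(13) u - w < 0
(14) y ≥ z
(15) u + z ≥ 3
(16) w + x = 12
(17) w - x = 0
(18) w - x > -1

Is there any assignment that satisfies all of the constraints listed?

Satisfiable

Setting (x, y, z, w, v, u) = (6, 1, 1, 6, 2, 5) satisfies everything: constraint 3: u - v = 3; constraint 4: z + w = 7; constraint 6: w - v = 4, and the others follow.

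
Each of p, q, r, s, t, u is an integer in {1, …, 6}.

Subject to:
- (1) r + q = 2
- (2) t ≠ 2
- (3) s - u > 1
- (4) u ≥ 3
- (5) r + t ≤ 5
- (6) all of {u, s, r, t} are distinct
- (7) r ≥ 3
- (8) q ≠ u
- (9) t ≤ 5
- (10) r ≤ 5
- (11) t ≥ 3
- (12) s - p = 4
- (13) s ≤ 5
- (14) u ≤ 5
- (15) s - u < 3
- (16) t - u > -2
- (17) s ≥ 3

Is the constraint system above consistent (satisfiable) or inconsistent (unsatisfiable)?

Constraints 4, 7, 9, 10, 11, 13, 14, and 17 confine each of u, s, r, t to the 3 values {3, …, 5}.
Constraint 6 requires all 4 of them to be distinct, but only 3 values are available — impossible by the pigeonhole principle.

Unsatisfiable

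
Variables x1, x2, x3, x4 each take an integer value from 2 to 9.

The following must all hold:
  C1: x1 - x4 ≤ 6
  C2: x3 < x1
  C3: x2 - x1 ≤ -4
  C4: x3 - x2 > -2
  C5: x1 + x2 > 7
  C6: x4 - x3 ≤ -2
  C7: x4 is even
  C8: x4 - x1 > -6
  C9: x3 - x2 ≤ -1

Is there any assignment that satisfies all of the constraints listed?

Unsatisfiable

Constraints 1, 3, 6, and 9 give x2 − x3 ≥ 1, x3 − x4 ≥ 2, x4 − x1 ≥ -6, x1 − x2 ≥ 4.
Adding all 4 inequalities: the left sides telescope to 0, and the right sides sum to 1 + 2 + (-6) + 4 = 1. So 0 ≥ 1, which is false.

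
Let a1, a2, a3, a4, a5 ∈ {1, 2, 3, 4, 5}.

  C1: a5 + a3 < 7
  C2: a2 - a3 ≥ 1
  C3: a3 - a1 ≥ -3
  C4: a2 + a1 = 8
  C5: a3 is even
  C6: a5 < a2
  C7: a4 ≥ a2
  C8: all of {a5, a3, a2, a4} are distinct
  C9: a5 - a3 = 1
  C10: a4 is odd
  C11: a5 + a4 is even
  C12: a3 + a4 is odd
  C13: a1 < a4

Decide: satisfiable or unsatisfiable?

Satisfiable

Try a1 = 4, a2 = 4, a3 = 2, a4 = 5, a5 = 3.
Check constraint 1: a5 + a3 = 5; constraint 2: a2 - a3 = 2. The remaining constraints are straightforward to verify.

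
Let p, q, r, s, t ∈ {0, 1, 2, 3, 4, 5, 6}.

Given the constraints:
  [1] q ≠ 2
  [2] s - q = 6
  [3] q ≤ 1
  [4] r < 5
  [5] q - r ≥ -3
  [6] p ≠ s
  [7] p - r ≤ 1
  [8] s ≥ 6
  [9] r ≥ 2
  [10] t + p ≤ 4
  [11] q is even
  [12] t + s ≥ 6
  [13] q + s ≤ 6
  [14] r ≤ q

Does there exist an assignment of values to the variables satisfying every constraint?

From constraints 9 and 14: q ≥ r ≥ 2. From constraint 8: s ≥ 6. Hence q + s ≥ 8. But constraint 13 requires q + s ≤ 6, and 6 < 8. Contradiction.

Unsatisfiable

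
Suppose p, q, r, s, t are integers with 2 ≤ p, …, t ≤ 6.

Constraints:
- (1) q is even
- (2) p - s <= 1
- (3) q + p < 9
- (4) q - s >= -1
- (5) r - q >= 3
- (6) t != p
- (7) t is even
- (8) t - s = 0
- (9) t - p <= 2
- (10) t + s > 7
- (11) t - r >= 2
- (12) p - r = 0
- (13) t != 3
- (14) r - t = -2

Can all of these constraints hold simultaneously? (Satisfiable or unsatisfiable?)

Unsatisfiable

Constraints 2, 4, 5, 9, and 11 give q − s ≥ -1, s − p ≥ -1, p − t ≥ -2, t − r ≥ 2, r − q ≥ 3.
Adding all 5 inequalities: the left sides telescope to 0, and the right sides sum to (-1) + (-1) + (-2) + 2 + 3 = 1. So 0 ≥ 1, which is false.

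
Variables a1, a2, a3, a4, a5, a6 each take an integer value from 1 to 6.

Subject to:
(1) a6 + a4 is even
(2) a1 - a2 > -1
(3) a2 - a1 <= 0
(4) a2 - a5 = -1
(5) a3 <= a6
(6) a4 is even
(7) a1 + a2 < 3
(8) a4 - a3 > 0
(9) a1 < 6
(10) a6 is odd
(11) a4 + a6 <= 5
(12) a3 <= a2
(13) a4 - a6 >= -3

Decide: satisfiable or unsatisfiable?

Constraint 10 makes a6 odd and constraint 6 makes a4 even, so a6 + a4 must be odd. Constraint 1 says a6 + a4 is even — contradiction.

Unsatisfiable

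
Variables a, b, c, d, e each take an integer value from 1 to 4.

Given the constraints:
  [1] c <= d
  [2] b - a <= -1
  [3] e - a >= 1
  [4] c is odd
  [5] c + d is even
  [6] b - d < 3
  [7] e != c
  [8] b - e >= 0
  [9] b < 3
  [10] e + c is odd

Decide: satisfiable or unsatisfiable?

Unsatisfiable

Constraints 2, 3, and 8 give b − e ≥ 0, e − a ≥ 1, a − b ≥ 1.
Adding all 3 inequalities: the left sides telescope to 0, and the right sides sum to 0 + 1 + 1 = 2. So 0 ≥ 2, which is false.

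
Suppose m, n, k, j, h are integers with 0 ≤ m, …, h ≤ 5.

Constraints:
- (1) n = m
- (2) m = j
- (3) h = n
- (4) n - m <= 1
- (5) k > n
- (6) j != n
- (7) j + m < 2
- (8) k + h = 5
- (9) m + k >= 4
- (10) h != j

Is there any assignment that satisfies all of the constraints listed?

Unsatisfiable

From constraints 1, 2, and 3, h = n = m = j, so h = j. But constraint 10 says h ≠ j. Contradiction.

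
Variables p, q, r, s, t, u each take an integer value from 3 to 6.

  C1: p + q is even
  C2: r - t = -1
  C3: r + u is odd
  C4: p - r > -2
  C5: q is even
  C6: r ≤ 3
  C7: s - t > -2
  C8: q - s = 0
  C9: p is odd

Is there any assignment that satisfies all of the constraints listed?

Unsatisfiable

Constraint 9 makes p odd and constraint 5 makes q even, so p + q must be odd. Constraint 1 says p + q is even — contradiction.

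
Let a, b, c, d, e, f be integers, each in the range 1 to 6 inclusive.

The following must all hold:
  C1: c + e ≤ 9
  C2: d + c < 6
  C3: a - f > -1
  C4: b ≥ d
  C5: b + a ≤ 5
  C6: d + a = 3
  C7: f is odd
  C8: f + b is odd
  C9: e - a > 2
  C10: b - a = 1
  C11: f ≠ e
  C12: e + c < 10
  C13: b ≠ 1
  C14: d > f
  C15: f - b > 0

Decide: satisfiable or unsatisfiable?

Unsatisfiable

Constraints 4, 14, and 15 give d ≤ b, b < f, f < d. Chaining: d ≤ b < f < d, which forces d < d — impossible.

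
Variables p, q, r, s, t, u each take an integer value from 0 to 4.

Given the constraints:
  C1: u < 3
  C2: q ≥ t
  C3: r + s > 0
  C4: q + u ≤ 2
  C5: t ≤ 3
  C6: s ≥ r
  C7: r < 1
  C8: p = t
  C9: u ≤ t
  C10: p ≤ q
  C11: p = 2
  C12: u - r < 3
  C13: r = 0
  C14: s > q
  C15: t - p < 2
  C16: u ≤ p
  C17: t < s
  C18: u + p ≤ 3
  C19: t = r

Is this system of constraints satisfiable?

Constraint 11 fixes p = 2 and constraint 13 fixes r = 0. Constraints 8 and 19 give p = t = r, so p = r. But 2 ≠ 0 — contradiction.

Unsatisfiable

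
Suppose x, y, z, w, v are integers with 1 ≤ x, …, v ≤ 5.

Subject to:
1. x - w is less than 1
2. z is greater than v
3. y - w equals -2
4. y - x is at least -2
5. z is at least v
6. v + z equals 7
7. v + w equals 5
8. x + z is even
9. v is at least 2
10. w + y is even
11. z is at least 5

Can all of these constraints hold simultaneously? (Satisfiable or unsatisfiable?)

Satisfiable

Try x = 1, y = 1, z = 5, w = 3, v = 2.
Check constraint 1: x - w = -2; constraint 3: y - w = -2; constraint 4: y - x = 0. The remaining constraints are straightforward to verify.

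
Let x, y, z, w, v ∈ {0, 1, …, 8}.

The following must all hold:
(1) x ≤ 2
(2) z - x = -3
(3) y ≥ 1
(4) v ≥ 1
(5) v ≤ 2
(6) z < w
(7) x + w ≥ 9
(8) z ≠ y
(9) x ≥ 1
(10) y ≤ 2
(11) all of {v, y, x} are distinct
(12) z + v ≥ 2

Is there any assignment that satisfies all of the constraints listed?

Unsatisfiable

Constraints 1, 3, 4, 5, 9, and 10 confine each of v, y, x to the 2 values {1, 2}.
Constraint 11 requires all 3 of them to be distinct, but only 2 values are available — impossible by the pigeonhole principle.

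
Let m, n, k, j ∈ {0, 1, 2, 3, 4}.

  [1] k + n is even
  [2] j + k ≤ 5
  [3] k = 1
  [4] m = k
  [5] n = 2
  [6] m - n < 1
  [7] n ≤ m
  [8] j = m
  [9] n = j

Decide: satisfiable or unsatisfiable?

Constraint 5 fixes n = 2 and constraint 3 fixes k = 1. Constraints 4, 8, and 9 give n = j = m = k, so n = k. But 2 ≠ 1 — contradiction.

Unsatisfiable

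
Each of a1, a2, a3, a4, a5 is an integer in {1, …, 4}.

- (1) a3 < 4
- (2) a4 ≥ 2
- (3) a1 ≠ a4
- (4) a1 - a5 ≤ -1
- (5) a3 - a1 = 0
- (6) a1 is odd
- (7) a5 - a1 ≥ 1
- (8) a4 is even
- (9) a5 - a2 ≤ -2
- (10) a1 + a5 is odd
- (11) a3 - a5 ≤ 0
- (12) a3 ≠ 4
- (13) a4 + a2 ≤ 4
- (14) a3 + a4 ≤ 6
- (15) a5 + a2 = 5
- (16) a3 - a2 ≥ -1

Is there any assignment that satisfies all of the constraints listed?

Constraints 9, 11, and 16 give a2 − a5 ≥ 2, a5 − a3 ≥ 0, a3 − a2 ≥ -1.
Adding all 3 inequalities: the left sides telescope to 0, and the right sides sum to 2 + 0 + (-1) = 1. So 0 ≥ 1, which is false.

Unsatisfiable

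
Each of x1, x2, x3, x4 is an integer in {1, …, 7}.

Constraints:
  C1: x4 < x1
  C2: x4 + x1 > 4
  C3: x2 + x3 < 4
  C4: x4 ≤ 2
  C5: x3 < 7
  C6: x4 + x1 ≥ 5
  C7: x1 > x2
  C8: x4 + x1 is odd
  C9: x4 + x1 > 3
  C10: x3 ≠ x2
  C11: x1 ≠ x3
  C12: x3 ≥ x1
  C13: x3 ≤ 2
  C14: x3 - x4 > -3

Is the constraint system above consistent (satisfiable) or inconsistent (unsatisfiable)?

From constraint 4: x4 ≤ 2. From constraints 12 and 13: x1 ≤ x3 ≤ 2. Hence x4 + x1 ≤ 4. But constraint 6 requires x4 + x1 ≥ 5, and 5 > 4. Contradiction.

Unsatisfiable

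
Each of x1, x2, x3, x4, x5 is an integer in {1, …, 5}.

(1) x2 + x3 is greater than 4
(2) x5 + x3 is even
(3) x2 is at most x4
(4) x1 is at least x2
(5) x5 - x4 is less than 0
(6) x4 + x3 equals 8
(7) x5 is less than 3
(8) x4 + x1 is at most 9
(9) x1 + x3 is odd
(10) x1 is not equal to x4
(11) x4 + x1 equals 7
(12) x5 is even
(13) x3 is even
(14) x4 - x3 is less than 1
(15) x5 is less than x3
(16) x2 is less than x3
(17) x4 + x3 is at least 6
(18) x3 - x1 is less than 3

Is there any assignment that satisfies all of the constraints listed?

One satisfying assignment is x1 = 3, x2 = 1, x3 = 4, x4 = 4, x5 = 2.
For the less obvious constraints — constraint 1: x2 + x3 = 5; constraint 5: x5 - x4 = -2 — and the others hold by inspection.

Satisfiable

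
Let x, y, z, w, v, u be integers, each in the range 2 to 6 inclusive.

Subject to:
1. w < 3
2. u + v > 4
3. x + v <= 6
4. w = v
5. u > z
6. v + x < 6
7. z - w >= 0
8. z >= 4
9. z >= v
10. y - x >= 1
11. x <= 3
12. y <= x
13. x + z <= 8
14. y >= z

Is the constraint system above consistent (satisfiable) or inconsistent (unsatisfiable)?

Unsatisfiable

From constraints 8 and 14: y ≥ z and z ≥ 4, so y ≥ 4. From constraints 11 and 12: y ≤ x and x ≤ 3, so y ≤ 3. But 3 < 4, so no value of y works.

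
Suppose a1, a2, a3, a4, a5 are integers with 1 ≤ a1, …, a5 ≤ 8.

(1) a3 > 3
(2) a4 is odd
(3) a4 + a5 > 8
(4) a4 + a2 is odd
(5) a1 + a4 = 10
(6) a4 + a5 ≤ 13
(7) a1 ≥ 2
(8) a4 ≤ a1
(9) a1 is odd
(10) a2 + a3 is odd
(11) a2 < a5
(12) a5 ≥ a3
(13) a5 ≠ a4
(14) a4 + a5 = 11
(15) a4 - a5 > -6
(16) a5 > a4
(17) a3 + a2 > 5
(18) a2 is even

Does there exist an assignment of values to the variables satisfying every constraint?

One satisfying assignment is a1 = 7, a2 = 2, a3 = 5, a4 = 3, a5 = 8.
For the less obvious constraints — constraint 3: a4 + a5 = 11; constraint 5: a1 + a4 = 10; constraint 6: a4 + a5 = 11 — and the others hold by inspection.

Satisfiable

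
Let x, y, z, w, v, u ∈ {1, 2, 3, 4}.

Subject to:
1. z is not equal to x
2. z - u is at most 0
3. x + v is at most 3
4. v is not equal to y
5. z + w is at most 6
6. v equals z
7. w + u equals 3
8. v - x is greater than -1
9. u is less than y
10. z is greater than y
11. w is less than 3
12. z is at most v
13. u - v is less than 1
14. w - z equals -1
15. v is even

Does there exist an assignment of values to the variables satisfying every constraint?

Unsatisfiable

Constraints 2, 9, and 10 give u < y, y < z, z ≤ u. Chaining: u < y < z ≤ u, which forces u < u — impossible.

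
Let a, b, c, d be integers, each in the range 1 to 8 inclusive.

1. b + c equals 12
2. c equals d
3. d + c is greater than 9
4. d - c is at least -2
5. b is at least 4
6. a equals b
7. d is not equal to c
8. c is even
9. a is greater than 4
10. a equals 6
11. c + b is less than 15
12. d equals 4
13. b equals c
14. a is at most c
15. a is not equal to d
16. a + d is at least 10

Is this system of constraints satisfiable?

Unsatisfiable

Constraint 10 fixes a = 6 and constraint 12 fixes d = 4. Constraints 2, 6, and 13 give a = b = c = d, so a = d. But 6 ≠ 4 — contradiction.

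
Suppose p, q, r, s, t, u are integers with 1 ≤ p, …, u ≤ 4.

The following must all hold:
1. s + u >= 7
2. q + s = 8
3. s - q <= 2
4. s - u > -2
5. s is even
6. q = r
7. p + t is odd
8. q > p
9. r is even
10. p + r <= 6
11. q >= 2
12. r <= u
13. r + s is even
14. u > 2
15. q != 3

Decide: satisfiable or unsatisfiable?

Try p = 2, q = 4, r = 4, s = 4, t = 3, u = 4.
Check constraint 1: s + u = 8; constraint 2: q + s = 8. The remaining constraints are straightforward to verify.

Satisfiable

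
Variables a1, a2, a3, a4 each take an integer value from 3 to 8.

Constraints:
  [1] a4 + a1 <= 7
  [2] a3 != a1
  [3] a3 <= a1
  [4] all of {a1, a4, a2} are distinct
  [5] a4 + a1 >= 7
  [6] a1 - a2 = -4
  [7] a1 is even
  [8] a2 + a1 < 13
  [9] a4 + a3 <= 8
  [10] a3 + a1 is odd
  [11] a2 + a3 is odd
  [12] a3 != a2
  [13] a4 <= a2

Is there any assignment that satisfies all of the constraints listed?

Satisfiable

Try a1 = 4, a2 = 8, a3 = 3, a4 = 3.
Check constraint 1: a4 + a1 = 7; constraint 5: a4 + a1 = 7; constraint 6: a1 - a2 = -4. The remaining constraints are straightforward to verify.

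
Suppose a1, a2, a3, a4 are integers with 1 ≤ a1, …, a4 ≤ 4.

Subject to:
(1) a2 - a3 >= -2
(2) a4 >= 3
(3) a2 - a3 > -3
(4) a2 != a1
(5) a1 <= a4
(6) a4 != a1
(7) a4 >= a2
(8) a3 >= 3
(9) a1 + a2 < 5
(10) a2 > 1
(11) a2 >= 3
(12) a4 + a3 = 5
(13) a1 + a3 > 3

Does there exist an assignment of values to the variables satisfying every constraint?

Unsatisfiable

From constraints 7 and 11: a4 ≥ a2 ≥ 3. From constraint 8: a3 ≥ 3. Hence a4 + a3 ≥ 6. But constraint 12 requires a4 + a3 = 5, and 5 < 6. Contradiction.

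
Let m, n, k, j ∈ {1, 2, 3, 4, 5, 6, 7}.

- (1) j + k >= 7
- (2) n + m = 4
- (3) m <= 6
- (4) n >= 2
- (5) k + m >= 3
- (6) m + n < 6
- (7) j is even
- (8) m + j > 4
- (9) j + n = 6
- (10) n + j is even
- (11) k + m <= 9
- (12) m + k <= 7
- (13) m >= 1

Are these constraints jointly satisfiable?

Take m = 2, n = 2, k = 4, j = 4. Then constraint 1: j + k = 8; constraint 2: n + m = 4; constraint 5: k + m = 6, and every other listed constraint is also met.

Satisfiable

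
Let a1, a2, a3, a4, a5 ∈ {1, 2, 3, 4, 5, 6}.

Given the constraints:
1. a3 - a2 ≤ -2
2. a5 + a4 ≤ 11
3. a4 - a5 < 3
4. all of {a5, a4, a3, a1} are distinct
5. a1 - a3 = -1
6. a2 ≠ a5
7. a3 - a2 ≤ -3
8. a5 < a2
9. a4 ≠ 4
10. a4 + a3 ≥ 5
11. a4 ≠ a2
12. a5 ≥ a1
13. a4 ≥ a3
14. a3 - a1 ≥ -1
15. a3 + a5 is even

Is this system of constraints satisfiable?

Satisfiable

The assignment a1 = 1, a2 = 6, a3 = 2, a4 = 5, a5 = 4 works:
  constraint 1 holds since a3 - a2 = -4.
  constraint 2 holds since a5 + a4 = 9.
The rest check out directly.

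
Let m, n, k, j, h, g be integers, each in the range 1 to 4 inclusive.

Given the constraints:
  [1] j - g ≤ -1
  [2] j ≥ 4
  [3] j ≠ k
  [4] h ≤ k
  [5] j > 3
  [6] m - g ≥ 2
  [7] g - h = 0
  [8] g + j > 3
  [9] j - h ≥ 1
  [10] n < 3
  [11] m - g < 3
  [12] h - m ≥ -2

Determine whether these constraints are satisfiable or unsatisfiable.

Constraints 1, 6, 9, and 12 give h − m ≥ -2, m − g ≥ 2, g − j ≥ 1, j − h ≥ 1.
Adding all 4 inequalities: the left sides telescope to 0, and the right sides sum to (-2) + 2 + 1 + 1 = 2. So 0 ≥ 2, which is false.

Unsatisfiable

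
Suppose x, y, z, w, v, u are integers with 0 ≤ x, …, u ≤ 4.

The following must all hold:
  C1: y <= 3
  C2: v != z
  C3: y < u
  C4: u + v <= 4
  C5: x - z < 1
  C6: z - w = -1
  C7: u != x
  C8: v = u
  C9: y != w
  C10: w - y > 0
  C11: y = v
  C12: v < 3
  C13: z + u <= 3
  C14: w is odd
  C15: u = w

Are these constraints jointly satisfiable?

From constraints 8, 11, and 15, y = v = u = w, so y = w. But constraint 9 says y ≠ w. Contradiction.

Unsatisfiable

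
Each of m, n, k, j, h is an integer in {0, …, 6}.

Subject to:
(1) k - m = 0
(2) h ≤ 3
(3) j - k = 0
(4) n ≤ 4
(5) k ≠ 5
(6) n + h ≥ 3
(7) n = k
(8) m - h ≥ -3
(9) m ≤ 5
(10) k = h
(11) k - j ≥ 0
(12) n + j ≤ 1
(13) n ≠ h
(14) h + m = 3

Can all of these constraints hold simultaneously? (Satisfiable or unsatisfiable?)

Unsatisfiable

From constraints 7 and 10, n = k = h, so n = h. But constraint 13 says n ≠ h. Contradiction.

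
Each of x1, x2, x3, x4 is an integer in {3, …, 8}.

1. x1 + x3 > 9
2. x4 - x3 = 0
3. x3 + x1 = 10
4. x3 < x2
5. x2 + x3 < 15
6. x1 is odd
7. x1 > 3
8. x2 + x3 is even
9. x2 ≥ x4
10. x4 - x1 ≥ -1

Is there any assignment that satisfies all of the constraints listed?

Satisfiable

Take x1 = 5, x2 = 7, x3 = 5, x4 = 5. Then constraint 1: x1 + x3 = 10; constraint 2: x4 - x3 = 0, and every other listed constraint is also met.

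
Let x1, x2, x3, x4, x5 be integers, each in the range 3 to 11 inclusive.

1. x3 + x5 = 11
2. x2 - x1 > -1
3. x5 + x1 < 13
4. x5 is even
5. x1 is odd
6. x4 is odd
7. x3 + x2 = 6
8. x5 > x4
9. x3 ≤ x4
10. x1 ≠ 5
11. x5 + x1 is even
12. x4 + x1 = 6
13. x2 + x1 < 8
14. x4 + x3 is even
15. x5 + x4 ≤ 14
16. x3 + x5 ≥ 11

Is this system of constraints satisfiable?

Constraint 4 makes x5 even and constraint 5 makes x1 odd, so x5 + x1 must be odd. Constraint 11 says x5 + x1 is even — contradiction.

Unsatisfiable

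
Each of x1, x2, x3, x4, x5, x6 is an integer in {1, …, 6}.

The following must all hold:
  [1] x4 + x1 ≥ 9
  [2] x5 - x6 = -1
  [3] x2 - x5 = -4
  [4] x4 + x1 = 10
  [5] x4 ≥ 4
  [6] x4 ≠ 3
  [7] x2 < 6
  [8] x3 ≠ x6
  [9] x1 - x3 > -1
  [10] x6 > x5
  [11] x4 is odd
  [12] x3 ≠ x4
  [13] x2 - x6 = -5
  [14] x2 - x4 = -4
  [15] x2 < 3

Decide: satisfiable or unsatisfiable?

Take x1 = 5, x2 = 1, x3 = 4, x4 = 5, x5 = 5, x6 = 6. Then constraint 1: x4 + x1 = 10; constraint 2: x5 - x6 = -1; constraint 3: x2 - x5 = -4, and every other listed constraint is also met.

Satisfiable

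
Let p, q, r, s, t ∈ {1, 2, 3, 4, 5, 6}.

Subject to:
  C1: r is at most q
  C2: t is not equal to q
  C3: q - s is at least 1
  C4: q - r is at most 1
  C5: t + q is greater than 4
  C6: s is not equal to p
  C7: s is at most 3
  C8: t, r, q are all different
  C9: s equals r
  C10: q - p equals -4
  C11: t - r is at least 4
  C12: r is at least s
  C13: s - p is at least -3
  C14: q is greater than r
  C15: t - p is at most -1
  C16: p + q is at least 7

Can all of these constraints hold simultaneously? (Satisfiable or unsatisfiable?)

Unsatisfiable

Constraints 3, 4, 11, 13, and 15 give p − t ≥ 1, t − r ≥ 4, r − q ≥ -1, q − s ≥ 1, s − p ≥ -3.
Adding all 5 inequalities: the left sides telescope to 0, and the right sides sum to 1 + 4 + (-1) + 1 + (-3) = 2. So 0 ≥ 2, which is false.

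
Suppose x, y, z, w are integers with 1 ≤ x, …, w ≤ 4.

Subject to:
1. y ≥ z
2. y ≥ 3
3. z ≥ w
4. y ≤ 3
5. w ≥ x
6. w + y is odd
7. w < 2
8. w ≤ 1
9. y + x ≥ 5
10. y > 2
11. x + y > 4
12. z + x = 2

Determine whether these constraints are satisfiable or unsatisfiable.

From constraint 4: y ≤ 3. From constraints 5 and 8: x ≤ w ≤ 1. Hence y + x ≤ 4. But constraint 9 requires y + x ≥ 5, and 5 > 4. Contradiction.

Unsatisfiable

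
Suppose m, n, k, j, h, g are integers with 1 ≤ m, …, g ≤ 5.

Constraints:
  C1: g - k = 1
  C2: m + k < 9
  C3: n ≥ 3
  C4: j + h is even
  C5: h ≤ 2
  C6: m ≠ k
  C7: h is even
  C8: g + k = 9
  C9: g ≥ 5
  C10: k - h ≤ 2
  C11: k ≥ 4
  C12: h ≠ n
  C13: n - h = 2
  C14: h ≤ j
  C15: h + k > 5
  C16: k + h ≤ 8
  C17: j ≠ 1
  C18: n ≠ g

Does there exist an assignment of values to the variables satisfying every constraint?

Satisfiable

Take m = 3, n = 4, k = 4, j = 2, h = 2, g = 5. Then constraint 1: g - k = 1; constraint 2: m + k = 7, and every other listed constraint is also met.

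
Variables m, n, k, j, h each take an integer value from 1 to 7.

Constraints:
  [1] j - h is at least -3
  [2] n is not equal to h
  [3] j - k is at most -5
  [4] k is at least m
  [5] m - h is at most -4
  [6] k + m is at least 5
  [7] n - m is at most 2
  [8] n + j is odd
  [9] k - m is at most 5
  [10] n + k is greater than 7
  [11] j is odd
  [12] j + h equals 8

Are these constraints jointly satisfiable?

Constraints 1, 3, 5, and 9 give k − j ≥ 5, j − h ≥ -3, h − m ≥ 4, m − k ≥ -5.
Adding all 4 inequalities: the left sides telescope to 0, and the right sides sum to 5 + (-3) + 4 + (-5) = 1. So 0 ≥ 1, which is false.

Unsatisfiable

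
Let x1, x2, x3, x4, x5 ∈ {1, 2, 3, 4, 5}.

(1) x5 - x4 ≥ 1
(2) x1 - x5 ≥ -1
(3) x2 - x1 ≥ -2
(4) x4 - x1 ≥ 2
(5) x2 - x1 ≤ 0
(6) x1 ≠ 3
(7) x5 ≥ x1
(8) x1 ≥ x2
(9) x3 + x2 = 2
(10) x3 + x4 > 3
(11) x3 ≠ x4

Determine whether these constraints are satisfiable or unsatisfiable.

Unsatisfiable

Constraints 1, 2, and 4 give x5 − x4 ≥ 1, x4 − x1 ≥ 2, x1 − x5 ≥ -1.
Adding all 3 inequalities: the left sides telescope to 0, and the right sides sum to 1 + 2 + (-1) = 2. So 0 ≥ 2, which is false.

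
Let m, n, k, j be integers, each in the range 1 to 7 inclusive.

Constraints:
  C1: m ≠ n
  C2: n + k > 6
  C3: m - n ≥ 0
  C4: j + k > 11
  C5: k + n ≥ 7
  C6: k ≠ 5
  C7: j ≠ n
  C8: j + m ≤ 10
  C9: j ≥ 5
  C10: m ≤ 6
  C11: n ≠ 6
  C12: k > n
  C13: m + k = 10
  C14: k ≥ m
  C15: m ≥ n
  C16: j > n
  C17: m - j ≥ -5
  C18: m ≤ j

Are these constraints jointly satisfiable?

Take m = 3, n = 1, k = 7, j = 5. Then constraint 2: n + k = 8; constraint 3: m - n = 2, and every other listed constraint is also met.

Satisfiable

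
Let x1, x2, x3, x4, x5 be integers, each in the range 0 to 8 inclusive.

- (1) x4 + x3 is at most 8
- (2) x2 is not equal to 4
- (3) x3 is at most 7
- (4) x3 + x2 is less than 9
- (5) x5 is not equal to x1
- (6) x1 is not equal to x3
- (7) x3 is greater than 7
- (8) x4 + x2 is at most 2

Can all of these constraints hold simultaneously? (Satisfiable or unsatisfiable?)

From constraint 7: x3 ≥ 8. From constraint 3: x3 ≤ 7. But 7 < 8, so no value of x3 works.

Unsatisfiable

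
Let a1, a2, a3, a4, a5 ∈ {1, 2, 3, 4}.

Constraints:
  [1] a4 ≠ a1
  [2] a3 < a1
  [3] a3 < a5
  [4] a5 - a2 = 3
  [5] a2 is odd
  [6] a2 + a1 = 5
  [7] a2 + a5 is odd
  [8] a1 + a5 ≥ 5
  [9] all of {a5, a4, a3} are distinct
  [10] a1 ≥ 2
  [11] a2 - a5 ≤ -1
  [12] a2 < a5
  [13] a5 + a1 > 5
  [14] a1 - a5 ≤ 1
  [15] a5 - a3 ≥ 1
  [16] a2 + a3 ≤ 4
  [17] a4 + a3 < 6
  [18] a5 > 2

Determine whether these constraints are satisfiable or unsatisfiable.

Try a1 = 4, a2 = 1, a3 = 1, a4 = 3, a5 = 4.
Check constraint 4: a5 - a2 = 3; constraint 6: a2 + a1 = 5; constraint 8: a1 + a5 = 8. The remaining constraints are straightforward to verify.

Satisfiable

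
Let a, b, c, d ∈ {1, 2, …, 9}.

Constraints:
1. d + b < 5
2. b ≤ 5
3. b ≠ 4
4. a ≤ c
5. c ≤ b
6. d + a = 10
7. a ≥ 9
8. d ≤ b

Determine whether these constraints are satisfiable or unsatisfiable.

Unsatisfiable

From constraints 4 and 7: c ≥ a and a ≥ 9, so c ≥ 9. From constraints 2 and 5: c ≤ b and b ≤ 5, so c ≤ 5. But 5 < 9, so no value of c works.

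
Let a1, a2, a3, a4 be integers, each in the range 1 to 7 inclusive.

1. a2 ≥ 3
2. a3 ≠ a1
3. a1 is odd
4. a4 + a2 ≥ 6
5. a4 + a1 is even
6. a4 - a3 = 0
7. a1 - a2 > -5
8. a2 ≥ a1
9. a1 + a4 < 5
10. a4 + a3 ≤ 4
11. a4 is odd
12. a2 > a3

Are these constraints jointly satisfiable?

One satisfying assignment is a1 = 3, a2 = 7, a3 = 1, a4 = 1.
For the less obvious constraints — constraint 4: a4 + a2 = 8; constraint 6: a4 - a3 = 0; constraint 7: a1 - a2 = -4 — and the others hold by inspection.

Satisfiable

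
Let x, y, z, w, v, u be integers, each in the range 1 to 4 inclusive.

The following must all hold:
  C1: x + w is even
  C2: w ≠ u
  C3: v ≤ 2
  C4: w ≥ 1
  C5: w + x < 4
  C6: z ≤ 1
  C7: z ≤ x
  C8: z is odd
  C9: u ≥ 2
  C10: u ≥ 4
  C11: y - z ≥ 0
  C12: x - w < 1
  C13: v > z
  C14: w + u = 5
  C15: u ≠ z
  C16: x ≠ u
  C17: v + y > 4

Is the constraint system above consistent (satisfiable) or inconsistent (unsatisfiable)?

Setting (x, y, z, w, v, u) = (1, 3, 1, 1, 2, 4) satisfies everything: constraint 5: w + x = 2; constraint 11: y - z = 2; constraint 12: x - w = 0, and the others follow.

Satisfiable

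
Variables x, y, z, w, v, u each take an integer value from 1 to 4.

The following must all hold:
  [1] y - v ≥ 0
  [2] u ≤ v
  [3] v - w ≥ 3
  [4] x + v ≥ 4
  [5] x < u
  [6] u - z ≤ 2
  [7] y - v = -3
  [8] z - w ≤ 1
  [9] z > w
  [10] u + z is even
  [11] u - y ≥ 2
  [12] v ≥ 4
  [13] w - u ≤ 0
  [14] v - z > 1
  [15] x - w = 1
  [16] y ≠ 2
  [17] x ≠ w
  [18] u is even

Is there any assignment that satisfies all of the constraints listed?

Unsatisfiable

Constraints 1, 3, 6, 8, and 11 give w − z ≥ -1, z − u ≥ -2, u − y ≥ 2, y − v ≥ 0, v − w ≥ 3.
Adding all 5 inequalities: the left sides telescope to 0, and the right sides sum to (-1) + (-2) + 2 + 0 + 3 = 2. So 0 ≥ 2, which is false.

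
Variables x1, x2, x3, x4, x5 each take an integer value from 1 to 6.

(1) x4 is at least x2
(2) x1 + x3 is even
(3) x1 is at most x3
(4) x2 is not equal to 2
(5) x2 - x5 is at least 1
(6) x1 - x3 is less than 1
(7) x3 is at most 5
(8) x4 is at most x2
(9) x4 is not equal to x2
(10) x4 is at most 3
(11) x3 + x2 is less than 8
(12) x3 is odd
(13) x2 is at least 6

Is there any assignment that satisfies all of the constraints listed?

From constraints 1 and 13: x4 ≥ x2 and x2 ≥ 6, so x4 ≥ 6. From constraint 10: x4 ≤ 3. But 3 < 6, so no value of x4 works.

Unsatisfiable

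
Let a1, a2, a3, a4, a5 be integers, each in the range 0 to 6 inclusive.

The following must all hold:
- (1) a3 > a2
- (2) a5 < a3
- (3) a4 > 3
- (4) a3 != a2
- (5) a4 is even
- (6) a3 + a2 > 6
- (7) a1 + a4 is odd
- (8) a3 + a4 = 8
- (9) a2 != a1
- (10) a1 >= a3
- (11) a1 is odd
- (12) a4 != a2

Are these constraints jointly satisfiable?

Satisfiable

One satisfying assignment is a1 = 5, a2 = 3, a3 = 4, a4 = 4, a5 = 3.
For the less obvious constraints — constraint 6: a3 + a2 = 7; constraint 8: a3 + a4 = 8 — and the others hold by inspection.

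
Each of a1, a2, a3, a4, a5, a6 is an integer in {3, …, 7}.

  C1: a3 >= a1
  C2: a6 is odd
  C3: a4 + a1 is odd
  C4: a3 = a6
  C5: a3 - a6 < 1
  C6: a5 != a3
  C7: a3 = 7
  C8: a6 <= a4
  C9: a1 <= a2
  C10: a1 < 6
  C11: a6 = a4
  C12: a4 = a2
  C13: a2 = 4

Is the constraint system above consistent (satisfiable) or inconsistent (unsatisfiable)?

Constraint 7 fixes a3 = 7 and constraint 13 fixes a2 = 4. Constraints 4, 11, and 12 give a3 = a6 = a4 = a2, so a3 = a2. But 7 ≠ 4 — contradiction.

Unsatisfiable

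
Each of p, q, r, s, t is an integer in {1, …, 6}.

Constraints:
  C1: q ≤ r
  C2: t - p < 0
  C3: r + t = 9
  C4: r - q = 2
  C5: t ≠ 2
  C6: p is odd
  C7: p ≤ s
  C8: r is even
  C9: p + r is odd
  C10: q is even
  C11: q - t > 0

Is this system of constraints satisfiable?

Try p = 5, q = 4, r = 6, s = 5, t = 3.
Check constraint 2: t - p = -2; constraint 3: r + t = 9; constraint 4: r - q = 2. The remaining constraints are straightforward to verify.

Satisfiable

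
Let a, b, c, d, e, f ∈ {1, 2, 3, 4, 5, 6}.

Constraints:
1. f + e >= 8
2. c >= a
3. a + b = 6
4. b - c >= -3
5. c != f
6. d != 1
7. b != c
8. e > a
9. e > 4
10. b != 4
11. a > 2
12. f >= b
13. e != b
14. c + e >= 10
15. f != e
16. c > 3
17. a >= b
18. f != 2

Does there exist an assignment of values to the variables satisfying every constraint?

Satisfiable

Setting (a, b, c, d, e, f) = (4, 2, 5, 5, 5, 4) satisfies everything: constraint 1: f + e = 9; constraint 3: a + b = 6; constraint 4: b - c = -3, and the others follow.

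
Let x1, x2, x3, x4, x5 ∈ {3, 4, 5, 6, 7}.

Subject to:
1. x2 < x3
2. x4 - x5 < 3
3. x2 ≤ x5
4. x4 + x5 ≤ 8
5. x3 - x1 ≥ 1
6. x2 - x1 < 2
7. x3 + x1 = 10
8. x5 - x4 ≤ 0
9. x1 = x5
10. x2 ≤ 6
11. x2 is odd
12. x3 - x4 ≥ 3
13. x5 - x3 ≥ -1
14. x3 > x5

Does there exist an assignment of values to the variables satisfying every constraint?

Unsatisfiable

Constraints 8, 12, and 13 give x4 − x5 ≥ 0, x5 − x3 ≥ -1, x3 − x4 ≥ 3.
Adding all 3 inequalities: the left sides telescope to 0, and the right sides sum to 0 + (-1) + 3 = 2. So 0 ≥ 2, which is false.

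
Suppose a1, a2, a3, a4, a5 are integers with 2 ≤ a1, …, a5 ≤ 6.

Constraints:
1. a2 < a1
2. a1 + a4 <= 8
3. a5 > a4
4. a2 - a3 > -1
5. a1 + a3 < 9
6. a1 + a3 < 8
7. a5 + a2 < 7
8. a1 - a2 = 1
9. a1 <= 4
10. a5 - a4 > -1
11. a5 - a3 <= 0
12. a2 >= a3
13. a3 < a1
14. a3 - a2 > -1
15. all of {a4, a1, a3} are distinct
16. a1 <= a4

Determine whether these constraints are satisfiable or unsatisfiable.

Constraints 1, 3, 11, 12, and 16 give a5 ≤ a3, a3 ≤ a2, a2 < a1, a1 ≤ a4, a4 < a5. Chaining: a5 ≤ a3 ≤ a2 < a1 ≤ a4 < a5, which forces a5 < a5 — impossible.

Unsatisfiable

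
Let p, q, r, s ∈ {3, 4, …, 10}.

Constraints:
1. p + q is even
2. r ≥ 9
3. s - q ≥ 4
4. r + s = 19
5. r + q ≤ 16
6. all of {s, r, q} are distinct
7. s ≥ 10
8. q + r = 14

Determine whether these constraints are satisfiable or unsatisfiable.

Take p = 7, q = 5, r = 9, s = 10. Then constraint 3: s - q = 5; constraint 4: r + s = 19, and every other listed constraint is also met.

Satisfiable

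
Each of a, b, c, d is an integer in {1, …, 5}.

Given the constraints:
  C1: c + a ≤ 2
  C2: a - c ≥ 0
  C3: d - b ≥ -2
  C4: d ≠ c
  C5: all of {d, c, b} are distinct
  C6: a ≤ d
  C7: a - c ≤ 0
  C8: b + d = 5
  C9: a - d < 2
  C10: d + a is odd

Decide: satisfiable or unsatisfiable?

Take a = 1, b = 3, c = 1, d = 2. Then constraint 1: c + a = 2; constraint 2: a - c = 0; constraint 3: d - b = -1, and every other listed constraint is also met.

Satisfiable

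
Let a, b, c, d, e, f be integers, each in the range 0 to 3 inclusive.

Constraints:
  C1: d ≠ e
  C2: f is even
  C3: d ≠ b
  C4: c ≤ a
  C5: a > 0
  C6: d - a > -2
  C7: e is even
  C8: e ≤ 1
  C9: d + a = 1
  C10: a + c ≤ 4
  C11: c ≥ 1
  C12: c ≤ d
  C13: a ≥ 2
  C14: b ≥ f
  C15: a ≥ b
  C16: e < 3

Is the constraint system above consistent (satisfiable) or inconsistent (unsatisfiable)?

From constraints 11 and 12: d ≥ c ≥ 1. From constraint 13: a ≥ 2. Hence d + a ≥ 3. But constraint 9 requires d + a = 1, and 1 < 3. Contradiction.

Unsatisfiable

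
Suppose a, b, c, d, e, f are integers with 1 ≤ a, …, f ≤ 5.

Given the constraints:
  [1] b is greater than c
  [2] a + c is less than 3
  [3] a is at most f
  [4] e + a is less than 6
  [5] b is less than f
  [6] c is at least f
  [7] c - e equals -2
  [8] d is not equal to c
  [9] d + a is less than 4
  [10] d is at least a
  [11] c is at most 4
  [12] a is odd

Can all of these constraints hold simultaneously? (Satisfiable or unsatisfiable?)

Unsatisfiable

Constraints 1, 5, and 6 give c < b, b < f, f ≤ c. Chaining: c < b < f ≤ c, which forces c < c — impossible.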